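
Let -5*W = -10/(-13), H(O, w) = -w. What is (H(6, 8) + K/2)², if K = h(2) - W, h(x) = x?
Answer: 8100/169 ≈ 47.929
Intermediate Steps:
W = -2/13 (W = -(-2)/(-13) = -(-2)*(-1)/13 = -⅕*10/13 = -2/13 ≈ -0.15385)
K = 28/13 (K = 2 - 1*(-2/13) = 2 + 2/13 = 28/13 ≈ 2.1538)
(H(6, 8) + K/2)² = (-1*8 + (28/13)/2)² = (-8 + (28/13)*(½))² = (-8 + 14/13)² = (-90/13)² = 8100/169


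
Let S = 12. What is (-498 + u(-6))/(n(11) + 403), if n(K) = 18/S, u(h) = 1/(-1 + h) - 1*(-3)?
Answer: -6932/5663 ≈ -1.2241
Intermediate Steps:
u(h) = 3 + 1/(-1 + h) (u(h) = 1/(-1 + h) + 3 = 3 + 1/(-1 + h))
n(K) = 3/2 (n(K) = 18/12 = 18*(1/12) = 3/2)
(-498 + u(-6))/(n(11) + 403) = (-498 + (-2 + 3*(-6))/(-1 - 6))/(3/2 + 403) = (-498 + (-2 - 18)/(-7))/(809/2) = (-498 - ⅐*(-20))*(2/809) = (-498 + 20/7)*(2/809) = -3466/7*2/809 = -6932/5663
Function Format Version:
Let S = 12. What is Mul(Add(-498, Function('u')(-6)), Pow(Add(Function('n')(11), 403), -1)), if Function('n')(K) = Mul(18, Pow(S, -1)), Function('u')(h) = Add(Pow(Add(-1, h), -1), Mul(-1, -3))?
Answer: Rational(-6932, 5663) ≈ -1.2241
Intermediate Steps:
Function('u')(h) = Add(3, Pow(Add(-1, h), -1)) (Function('u')(h) = Add(Pow(Add(-1, h), -1), 3) = Add(3, Pow(Add(-1, h), -1)))
Function('n')(K) = Rational(3, 2) (Function('n')(K) = Mul(18, Pow(12, -1)) = Mul(18, Rational(1, 12)) = Rational(3, 2))
Mul(Add(-498, Function('u')(-6)), Pow(Add(Function('n')(11), 403), -1)) = Mul(Add(-498, Mul(Pow(Add(-1, -6), -1), Add(-2, Mul(3, -6)))), Pow(Add(Rational(3, 2), 403), -1)) = Mul(Add(-498, Mul(Pow(-7, -1), Add(-2, -18))), Pow(Rational(809, 2), -1)) = Mul(Add(-498, Mul(Rational(-1, 7), -20)), Rational(2, 809)) = Mul(Add(-498, Rational(20, 7)), Rational(2, 809)) = Mul(Rational(-3466, 7), Rational(2, 809)) = Rational(-6932, 5663)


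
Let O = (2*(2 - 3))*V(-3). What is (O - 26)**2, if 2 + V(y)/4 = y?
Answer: 196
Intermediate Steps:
V(y) = -8 + 4*y
O = 40 (O = (2*(2 - 3))*(-8 + 4*(-3)) = (2*(-1))*(-8 - 12) = -2*(-20) = 40)
(O - 26)**2 = (40 - 26)**2 = 14**2 = 196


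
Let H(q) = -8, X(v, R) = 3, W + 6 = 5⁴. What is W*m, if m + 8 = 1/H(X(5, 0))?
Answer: -40235/8 ≈ -5029.4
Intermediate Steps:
W = 619 (W = -6 + 5⁴ = -6 + 625 = 619)
m = -65/8 (m = -8 + 1/(-8) = -8 - ⅛ = -65/8 ≈ -8.1250)
W*m = 619*(-65/8) = -40235/8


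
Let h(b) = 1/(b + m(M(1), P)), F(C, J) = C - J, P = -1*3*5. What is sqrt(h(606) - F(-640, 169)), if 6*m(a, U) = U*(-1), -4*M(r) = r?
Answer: 9*sqrt(14792635)/1217 ≈ 28.443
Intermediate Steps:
M(r) = -r/4
P = -15 (P = -3*5 = -15)
m(a, U) = -U/6 (m(a, U) = (U*(-1))/6 = (-U)/6 = -U/6)
h(b) = 1/(5/2 + b) (h(b) = 1/(b - 1/6*(-15)) = 1/(b + 5/2) = 1/(5/2 + b))
sqrt(h(606) - F(-640, 169)) = sqrt(2/(5 + 2*606) - (-640 - 1*169)) = sqrt(2/(5 + 1212) - (-640 - 169)) = sqrt(2/1217 - 1*(-809)) = sqrt(2*(1/1217) + 809) = sqrt(2/1217 + 809) = sqrt(984555/1217) = 9*sqrt(14792635)/1217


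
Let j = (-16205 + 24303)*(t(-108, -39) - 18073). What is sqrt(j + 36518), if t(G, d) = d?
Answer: I*sqrt(146634458) ≈ 12109.0*I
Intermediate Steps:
j = -146670976 (j = (-16205 + 24303)*(-39 - 18073) = 8098*(-18112) = -146670976)
sqrt(j + 36518) = sqrt(-146670976 + 36518) = sqrt(-146634458) = I*sqrt(146634458)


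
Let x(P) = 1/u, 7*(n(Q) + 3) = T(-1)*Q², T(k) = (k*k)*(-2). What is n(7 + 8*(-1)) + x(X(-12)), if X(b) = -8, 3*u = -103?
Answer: -2390/721 ≈ -3.3148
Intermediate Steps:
u = -103/3 (u = (⅓)*(-103) = -103/3 ≈ -34.333)
T(k) = -2*k² (T(k) = k²*(-2) = -2*k²)
n(Q) = -3 - 2*Q²/7 (n(Q) = -3 + ((-2*(-1)²)*Q²)/7 = -3 + ((-2*1)*Q²)/7 = -3 + (-2*Q²)/7 = -3 - 2*Q²/7)
x(P) = -3/103 (x(P) = 1/(-103/3) = -3/103)
n(7 + 8*(-1)) + x(X(-12)) = (-3 - 2*(7 + 8*(-1))²/7) - 3/103 = (-3 - 2*(7 - 8)²/7) - 3/103 = (-3 - 2/7*(-1)²) - 3/103 = (-3 - 2/7*1) - 3/103 = (-3 - 2/7) - 3/103 = -23/7 - 3/103 = -2390/721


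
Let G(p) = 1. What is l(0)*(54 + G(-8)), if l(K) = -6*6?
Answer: -1980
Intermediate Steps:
l(K) = -36
l(0)*(54 + G(-8)) = -36*(54 + 1) = -36*55 = -1980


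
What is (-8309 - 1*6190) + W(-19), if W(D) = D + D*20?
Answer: -14898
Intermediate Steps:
W(D) = 21*D (W(D) = D + 20*D = 21*D)
(-8309 - 1*6190) + W(-19) = (-8309 - 1*6190) + 21*(-19) = (-8309 - 6190) - 399 = -14499 - 399 = -14898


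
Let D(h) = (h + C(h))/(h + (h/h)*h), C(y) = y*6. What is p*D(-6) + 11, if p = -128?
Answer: -437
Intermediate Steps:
C(y) = 6*y
D(h) = 7/2 (D(h) = (h + 6*h)/(h + (h/h)*h) = (7*h)/(h + 1*h) = (7*h)/(h + h) = (7*h)/((2*h)) = (7*h)*(1/(2*h)) = 7/2)
p*D(-6) + 11 = -128*7/2 + 11 = -448 + 11 = -437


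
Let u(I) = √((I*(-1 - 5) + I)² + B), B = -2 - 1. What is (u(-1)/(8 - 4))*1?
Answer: √22/4 ≈ 1.1726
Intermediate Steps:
B = -3
u(I) = √(-3 + 25*I²) (u(I) = √((I*(-1 - 5) + I)² - 3) = √((I*(-6) + I)² - 3) = √((-6*I + I)² - 3) = √((-5*I)² - 3) = √(25*I² - 3) = √(-3 + 25*I²))
(u(-1)/(8 - 4))*1 = (√(-3 + 25*(-1)²)/(8 - 4))*1 = (√(-3 + 25*1)/4)*1 = (√(-3 + 25)*(¼))*1 = (√22*(¼))*1 = (√22/4)*1 = √22/4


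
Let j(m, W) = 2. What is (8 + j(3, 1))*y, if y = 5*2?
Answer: 100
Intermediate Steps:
y = 10
(8 + j(3, 1))*y = (8 + 2)*10 = 10*10 = 100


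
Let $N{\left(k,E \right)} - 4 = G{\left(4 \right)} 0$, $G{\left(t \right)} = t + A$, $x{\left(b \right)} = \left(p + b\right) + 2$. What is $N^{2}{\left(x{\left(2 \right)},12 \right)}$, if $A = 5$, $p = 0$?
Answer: $16$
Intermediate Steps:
$x{\left(b \right)} = 2 + b$ ($x{\left(b \right)} = \left(0 + b\right) + 2 = b + 2 = 2 + b$)
$G{\left(t \right)} = 5 + t$ ($G{\left(t \right)} = t + 5 = 5 + t$)
$N{\left(k,E \right)} = 4$ ($N{\left(k,E \right)} = 4 + \left(5 + 4\right) 0 = 4 + 9 \cdot 0 = 4 + 0 = 4$)
$N^{2}{\left(x{\left(2 \right)},12 \right)} = 4^{2} = 16$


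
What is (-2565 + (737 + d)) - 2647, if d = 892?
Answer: -3583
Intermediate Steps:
(-2565 + (737 + d)) - 2647 = (-2565 + (737 + 892)) - 2647 = (-2565 + 1629) - 2647 = -936 - 2647 = -3583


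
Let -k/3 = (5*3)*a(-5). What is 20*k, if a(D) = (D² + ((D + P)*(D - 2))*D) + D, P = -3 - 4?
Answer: 360000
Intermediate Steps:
P = -7
a(D) = D + D² + D*(-7 + D)*(-2 + D) (a(D) = (D² + ((D - 7)*(D - 2))*D) + D = (D² + ((-7 + D)*(-2 + D))*D) + D = (D² + D*(-7 + D)*(-2 + D)) + D = D + D² + D*(-7 + D)*(-2 + D))
k = 18000 (k = -3*5*3*(-5*(15 + (-5)² - 8*(-5))) = -45*(-5*(15 + 25 + 40)) = -45*(-5*80) = -45*(-400) = -3*(-6000) = 18000)
20*k = 20*18000 = 360000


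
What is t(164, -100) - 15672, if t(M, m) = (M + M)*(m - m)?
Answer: -15672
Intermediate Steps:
t(M, m) = 0 (t(M, m) = (2*M)*0 = 0)
t(164, -100) - 15672 = 0 - 15672 = -15672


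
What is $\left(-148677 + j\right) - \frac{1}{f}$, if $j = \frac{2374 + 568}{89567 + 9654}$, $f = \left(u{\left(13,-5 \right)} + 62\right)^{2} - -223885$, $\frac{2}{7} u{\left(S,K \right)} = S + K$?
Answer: $- \frac{3422214342534096}{23017783685} \approx -1.4868 \cdot 10^{5}$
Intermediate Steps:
$u{\left(S,K \right)} = \frac{7 K}{2} + \frac{7 S}{2}$ ($u{\left(S,K \right)} = \frac{7 \left(S + K\right)}{2} = \frac{7 \left(K + S\right)}{2} = \frac{7 K}{2} + \frac{7 S}{2}$)
$f = 231985$ ($f = \left(\left(\frac{7}{2} \left(-5\right) + \frac{7}{2} \cdot 13\right) + 62\right)^{2} - -223885 = \left(\left(- \frac{35}{2} + \frac{91}{2}\right) + 62\right)^{2} + 223885 = \left(28 + 62\right)^{2} + 223885 = 90^{2} + 223885 = 8100 + 223885 = 231985$)
$j = \frac{2942}{99221} \approx 0.029651$
$\left(-148677 + j\right) - \frac{1}{f} = \left(-148677 + \frac{2942}{99221}\right) - \frac{1}{231985} = - \frac{14751877675}{99221} - \frac{1}{231985} = - \frac{3422214342534096}{23017783685}$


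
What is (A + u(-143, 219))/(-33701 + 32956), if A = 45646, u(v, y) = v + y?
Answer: -45722/745 ≈ -61.372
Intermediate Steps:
(A + u(-143, 219))/(-33701 + 32956) = (45646 + (-143 + 219))/(-33701 + 32956) = (45646 + 76)/(-745) = 45722*(-1/745) = -45722/745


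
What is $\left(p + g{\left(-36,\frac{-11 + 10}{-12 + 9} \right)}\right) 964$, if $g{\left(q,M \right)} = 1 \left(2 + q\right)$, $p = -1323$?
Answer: $-1308148$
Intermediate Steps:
$g{\left(q,M \right)} = 2 + q$
$\left(p + g{\left(-36,\frac{-11 + 10}{-12 + 9} \right)}\right) 964 = \left(-1323 + \left(2 - 36\right)\right) 964 = \left(-1323 - 34\right) 964 = \left(-1357\right) 964 = -1308148$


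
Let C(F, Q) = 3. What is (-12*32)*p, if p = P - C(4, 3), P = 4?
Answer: -384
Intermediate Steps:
p = 1 (p = 4 - 1*3 = 4 - 3 = 1)
(-12*32)*p = -12*32*1 = -384*1 = -384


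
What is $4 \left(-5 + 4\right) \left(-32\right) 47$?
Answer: $6016$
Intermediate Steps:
$4 \left(-5 + 4\right) \left(-32\right) 47 = 4 \left(-1\right) \left(-32\right) 47 = \left(-4\right) \left(-32\right) 47 = 128 \cdot 47 = 6016$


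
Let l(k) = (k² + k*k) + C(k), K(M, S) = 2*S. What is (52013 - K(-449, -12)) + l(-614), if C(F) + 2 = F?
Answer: 805413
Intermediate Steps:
C(F) = -2 + F
l(k) = -2 + k + 2*k² (l(k) = (k² + k*k) + (-2 + k) = (k² + k²) + (-2 + k) = 2*k² + (-2 + k) = -2 + k + 2*k²)
(52013 - K(-449, -12)) + l(-614) = (52013 - 2*(-12)) + (-2 - 614 + 2*(-614)²) = (52013 - 1*(-24)) + (-2 - 614 + 2*376996) = (52013 + 24) + (-2 - 614 + 753992) = 52037 + 753376 = 805413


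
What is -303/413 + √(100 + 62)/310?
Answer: -303/413 + 9*√2/310 ≈ -0.69260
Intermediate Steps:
-303/413 + √(100 + 62)/310 = -303*1/413 + √162*(1/310) = -303/413 + (9*√2)*(1/310) = -303/413 + 9*√2/310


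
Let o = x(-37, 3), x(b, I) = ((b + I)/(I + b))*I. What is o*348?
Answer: 1044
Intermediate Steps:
x(b, I) = I (x(b, I) = ((I + b)/(I + b))*I = 1*I = I)
o = 3
o*348 = 3*348 = 1044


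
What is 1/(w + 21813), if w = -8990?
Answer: 1/12823 ≈ 7.7985e-5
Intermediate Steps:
1/(w + 21813) = 1/(-8990 + 21813) = 1/12823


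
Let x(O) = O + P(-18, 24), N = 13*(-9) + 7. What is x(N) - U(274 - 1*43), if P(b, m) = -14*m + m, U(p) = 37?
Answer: -459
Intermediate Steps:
P(b, m) = -13*m
N = -110 (N = -117 + 7 = -110)
x(O) = -312 + O (x(O) = O - 13*24 = O - 312 = -312 + O)
x(N) - U(274 - 1*43) = (-312 - 110) - 1*37 = -422 - 37 = -459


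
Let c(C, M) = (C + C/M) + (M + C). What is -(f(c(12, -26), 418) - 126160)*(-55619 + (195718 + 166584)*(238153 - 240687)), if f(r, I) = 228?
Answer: -115621806997684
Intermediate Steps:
c(C, M) = M + 2*C + C/M (c(C, M) = (C + C/M) + (C + M) = M + 2*C + C/M)
-(f(c(12, -26), 418) - 126160)*(-55619 + (195718 + 166584)*(238153 - 240687)) = -(228 - 126160)*(-55619 + (195718 + 166584)*(238153 - 240687)) = -(-125932)*(-55619 + 362302*(-2534)) = -(-125932)*(-55619 - 918073268) = -(-125932)*(-918128887) = -1*115621806997684 = -115621806997684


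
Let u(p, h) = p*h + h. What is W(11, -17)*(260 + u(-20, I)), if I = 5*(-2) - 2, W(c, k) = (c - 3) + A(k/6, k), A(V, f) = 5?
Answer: 6344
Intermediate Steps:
W(c, k) = 2 + c (W(c, k) = (c - 3) + 5 = (-3 + c) + 5 = 2 + c)
I = -12 (I = -10 - 2 = -12)
u(p, h) = h + h*p (u(p, h) = h*p + h = h + h*p)
W(11, -17)*(260 + u(-20, I)) = (2 + 11)*(260 - 12*(1 - 20)) = 13*(260 - 12*(-19)) = 13*(260 + 228) = 13*488 = 6344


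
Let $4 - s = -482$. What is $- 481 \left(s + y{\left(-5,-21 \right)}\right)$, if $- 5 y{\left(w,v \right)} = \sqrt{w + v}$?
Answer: $-233766 + \frac{481 i \sqrt{26}}{5} \approx -2.3377 \cdot 10^{5} + 490.53 i$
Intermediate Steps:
$s = 486$ ($s = 4 - -482 = 4 + 482 = 486$)
$y{\left(w,v \right)} = - \frac{\sqrt{v + w}}{5}$ ($y{\left(w,v \right)} = - \frac{\sqrt{w + v}}{5} = - \frac{\sqrt{v + w}}{5}$)
$- 481 \left(s + y{\left(-5,-21 \right)}\right) = - 481 \left(486 - \frac{\sqrt{-21 - 5}}{5}\right) = - 481 \left(486 - \frac{\sqrt{-26}}{5}\right) = - 481 \left(486 - \frac{i \sqrt{26}}{5}\right) = -233766 + \frac{481 i \sqrt{26}}{5}$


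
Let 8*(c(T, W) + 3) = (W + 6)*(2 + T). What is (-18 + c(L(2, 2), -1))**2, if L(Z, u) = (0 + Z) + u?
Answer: 4761/16 ≈ 297.56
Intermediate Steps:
L(Z, u) = Z + u
c(T, W) = -3 + (2 + T)*(6 + W)/8 (c(T, W) = -3 + ((W + 6)*(2 + T))/8 = -3 + ((6 + W)*(2 + T))/8 = -3 + ((2 + T)*(6 + W))/8 = -3 + (2 + T)*(6 + W)/8)
(-18 + c(L(2, 2), -1))**2 = (-18 + (-3/2 + (1/4)*(-1) + 3*(2 + 2)/4 + (1/8)*(2 + 2)*(-1)))**2 = (-18 + (-3/2 - 1/4 + (3/4)*4 + (1/8)*4*(-1)))**2 = (-18 + (-3/2 - 1/4 + 3 - 1/2))**2 = (-18 + 3/4)**2 = (-69/4)**2 = 4761/16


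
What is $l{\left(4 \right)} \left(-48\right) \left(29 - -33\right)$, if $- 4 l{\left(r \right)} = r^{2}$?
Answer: $11904$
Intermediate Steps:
$l{\left(r \right)} = - \frac{r^{2}}{4}$
$l{\left(4 \right)} \left(-48\right) \left(29 - -33\right) = - \frac{4^{2}}{4} \left(-48\right) \left(29 - -33\right) = \left(- \frac{1}{4}\right) 16 \left(-48\right) \left(29 + 33\right) = \left(-4\right) \left(-48\right) 62 = 192 \cdot 62 = 11904$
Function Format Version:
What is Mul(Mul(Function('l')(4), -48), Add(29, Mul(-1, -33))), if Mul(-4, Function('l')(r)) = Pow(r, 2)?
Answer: 11904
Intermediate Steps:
Function('l')(r) = Mul(Rational(-1, 4), Pow(r, 2))
Mul(Mul(Function('l')(4), -48), Add(29, Mul(-1, -33))) = Mul(Mul(Mul(Rational(-1, 4), Pow(4, 2)), -48), Add(29, Mul(-1, -33))) = Mul(Mul(Mul(Rational(-1, 4), 16), -48), Add(29, 33)) = Mul(Mul(-4, -48), 62) = Mul(192, 62) = 11904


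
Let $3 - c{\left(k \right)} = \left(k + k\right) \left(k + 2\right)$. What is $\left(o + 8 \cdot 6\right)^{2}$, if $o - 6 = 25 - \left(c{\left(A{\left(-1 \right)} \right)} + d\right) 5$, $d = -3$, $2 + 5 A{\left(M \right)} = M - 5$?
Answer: $\frac{131769}{25} \approx 5270.8$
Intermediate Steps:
$A{\left(M \right)} = - \frac{7}{5} + \frac{M}{5}$ ($A{\left(M \right)} = - \frac{2}{5} + \frac{M - 5}{5} = - \frac{2}{5} + \frac{-5 + M}{5} = - \frac{2}{5} + \left(-1 + \frac{M}{5}\right) = - \frac{7}{5} + \frac{M}{5}$)
$c{\left(k \right)} = 3 - 2 k \left(2 + k\right)$ ($c{\left(k \right)} = 3 - \left(k + k\right) \left(k + 2\right) = 3 - 2 k \left(2 + k\right)$)
$o = \frac{123}{5}$ ($o = 6 + \left(25 - \left(\left(3 - 4 \left(- \frac{7}{5} + \frac{1}{5} \left(-1\right)\right) - 2 \left(- \frac{7}{5} + \frac{1}{5} \left(-1\right)\right)^{2}\right) - 3\right) 5\right) = 6 + \left(25 - \left(\left(3 - 4 \left(- \frac{7}{5} - \frac{1}{5}\right) - 2 \left(- \frac{7}{5} - \frac{1}{5}\right)^{2}\right) - 3\right) 5\right) = 6 + \left(25 - \left(\left(3 - - \frac{32}{5} - 2 \left(- \frac{8}{5}\right)^{2}\right) - 3\right) 5\right) = 6 + \left(25 - \left(\left(3 + \frac{32}{5} - \frac{128}{25}\right) - 3\right) 5\right) = 6 + \left(25 - \left(\frac{107}{25} - 3\right) 5\right) = 6 + \left(25 - \frac{32}{25} \cdot 5\right) = 6 + \left(25 - \frac{32}{5}\right) = 6 + \frac{93}{5} = \frac{123}{5} \approx 24.6$)
$\left(o + 8 \cdot 6\right)^{2} = \left(\frac{123}{5} + 8 \cdot 6\right)^{2} = \left(\frac{123}{5} + 48\right)^{2} = \left(\frac{363}{5}\right)^{2} = \frac{131769}{25}$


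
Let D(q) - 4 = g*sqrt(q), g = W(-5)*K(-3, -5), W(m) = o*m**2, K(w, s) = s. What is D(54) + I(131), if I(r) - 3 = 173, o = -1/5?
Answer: 180 + 75*sqrt(6) ≈ 363.71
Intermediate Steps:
o = -1/5 (o = -1*1/5 = -1/5 ≈ -0.20000)
I(r) = 176 (I(r) = 3 + 173 = 176)
W(m) = -m**2/5
g = 25 (g = -1/5*(-5)**2*(-5) = -1/5*25*(-5) = -5*(-5) = 25)
D(q) = 4 + 25*sqrt(q)
D(54) + I(131) = (4 + 25*sqrt(54)) + 176 = (4 + 25*(3*sqrt(6))) + 176 = (4 + 75*sqrt(6)) + 176 = 180 + 75*sqrt(6)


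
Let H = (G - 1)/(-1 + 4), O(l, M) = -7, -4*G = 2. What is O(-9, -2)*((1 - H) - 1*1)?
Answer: -7/2 ≈ -3.5000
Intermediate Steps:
G = -½ (G = -¼*2 = -½ ≈ -0.50000)
H = -½ (H = (-½ - 1)/(-1 + 4) = -3/2/3 = -3/2*⅓ = -½ ≈ -0.50000)
O(-9, -2)*((1 - H) - 1*1) = -7*((1 - 1*(-½)) - 1*1) = -7*((1 + ½) - 1) = -7*(3/2 - 1) = -7*½ = -7/2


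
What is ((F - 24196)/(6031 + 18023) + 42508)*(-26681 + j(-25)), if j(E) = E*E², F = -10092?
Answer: -7209317118344/4009 ≈ -1.7983e+9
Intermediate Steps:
j(E) = E³
((F - 24196)/(6031 + 18023) + 42508)*(-26681 + j(-25)) = ((-10092 - 24196)/(6031 + 18023) + 42508)*(-26681 + (-25)³) = (-34288/24054 + 42508)*(-26681 - 15625) = (-34288*1/24054 + 42508)*(-42306) = (-17144/12027 + 42508)*(-42306) = (511226572/12027)*(-42306) = -7209317118344/4009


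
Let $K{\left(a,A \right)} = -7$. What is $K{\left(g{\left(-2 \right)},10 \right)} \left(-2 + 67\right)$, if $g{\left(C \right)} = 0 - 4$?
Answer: $-455$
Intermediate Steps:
$g{\left(C \right)} = -4$
$K{\left(g{\left(-2 \right)},10 \right)} \left(-2 + 67\right) = - 7 \left(-2 + 67\right) = \left(-7\right) 65 = -455$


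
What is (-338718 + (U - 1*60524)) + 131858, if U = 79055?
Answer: -188329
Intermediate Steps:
(-338718 + (U - 1*60524)) + 131858 = (-338718 + (79055 - 1*60524)) + 131858 = (-338718 + (79055 - 60524)) + 131858 = (-338718 + 18531) + 131858 = -320187 + 131858 = -188329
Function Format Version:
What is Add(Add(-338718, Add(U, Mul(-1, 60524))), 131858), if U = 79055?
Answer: -188329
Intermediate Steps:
Add(Add(-338718, Add(U, Mul(-1, 60524))), 131858) = Add(Add(-338718, Add(79055, Mul(-1, 60524))), 131858) = Add(Add(-338718, Add(79055, -60524)), 131858) = Add(Add(-338718, 18531), 131858) = Add(-320187, 131858) = -188329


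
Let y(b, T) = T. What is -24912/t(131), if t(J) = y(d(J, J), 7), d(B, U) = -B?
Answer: -24912/7 ≈ -3558.9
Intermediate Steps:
t(J) = 7
-24912/t(131) = -24912/7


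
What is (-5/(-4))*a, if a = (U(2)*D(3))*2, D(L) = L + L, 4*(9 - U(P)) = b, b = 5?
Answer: 465/4 ≈ 116.25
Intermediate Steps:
U(P) = 31/4 (U(P) = 9 - ¼*5 = 9 - 5/4 = 31/4)
D(L) = 2*L
a = 93 (a = (31*(2*3)/4)*2 = ((31/4)*6)*2 = (93/2)*2 = 93)
(-5/(-4))*a = (-5/(-4))*93 = -¼*(-5)*93 = (5/4)*93 = 465/4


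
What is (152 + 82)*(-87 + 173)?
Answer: 20124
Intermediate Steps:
(152 + 82)*(-87 + 173) = 234*86 = 20124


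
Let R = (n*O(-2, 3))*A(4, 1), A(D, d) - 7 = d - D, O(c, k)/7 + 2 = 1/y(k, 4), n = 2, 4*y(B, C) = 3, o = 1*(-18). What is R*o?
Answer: 672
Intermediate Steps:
o = -18
y(B, C) = 3/4 (y(B, C) = (1/4)*3 = 3/4)
O(c, k) = -14/3 (O(c, k) = -14 + 7/(3/4) = -14 + 7*(4/3) = -14 + 28/3 = -14/3)
A(D, d) = 7 + d - D (A(D, d) = 7 + (d - D) = 7 + d - D)
R = -112/3 (R = (2*(-14/3))*(7 + 1 - 1*4) = -28*(7 + 1 - 4)/3 = -28/3*4 = -112/3 ≈ -37.333)
R*o = -112/3*(-18) = 672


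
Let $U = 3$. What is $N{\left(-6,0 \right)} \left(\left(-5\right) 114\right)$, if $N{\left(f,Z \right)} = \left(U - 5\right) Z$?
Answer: $0$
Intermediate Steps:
$N{\left(f,Z \right)} = - 2 Z$ ($N{\left(f,Z \right)} = \left(3 - 5\right) Z = - 2 Z$)
$N{\left(-6,0 \right)} \left(\left(-5\right) 114\right) = \left(-2\right) 0 \left(\left(-5\right) 114\right) = 0 \left(-570\right) = 0$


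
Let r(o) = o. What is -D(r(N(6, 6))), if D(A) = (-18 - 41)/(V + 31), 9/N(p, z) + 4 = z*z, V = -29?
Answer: 59/2 ≈ 29.500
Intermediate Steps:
N(p, z) = 9/(-4 + z**2) (N(p, z) = 9/(-4 + z*z) = 9/(-4 + z**2))
D(A) = -59/2 (D(A) = (-18 - 41)/(-29 + 31) = -59/2)
-D(r(N(6, 6))) = -1*(-59/2) = 59/2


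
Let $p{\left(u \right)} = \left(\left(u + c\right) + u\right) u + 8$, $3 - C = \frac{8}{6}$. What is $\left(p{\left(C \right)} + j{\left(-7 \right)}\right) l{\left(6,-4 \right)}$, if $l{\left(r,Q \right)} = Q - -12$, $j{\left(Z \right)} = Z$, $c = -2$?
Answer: $\frac{232}{9} \approx 25.778$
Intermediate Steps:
$l{\left(r,Q \right)} = 12 + Q$ ($l{\left(r,Q \right)} = Q + 12 = 12 + Q$)
$C = \frac{5}{3}$ ($C = 3 - \frac{8}{6} = 3 - 8 \cdot \frac{1}{6} = 3 - \frac{4}{3} = \frac{5}{3} \approx 1.6667$)
$p{\left(u \right)} = 8 + u \left(-2 + 2 u\right)$ ($p{\left(u \right)} = \left(\left(u - 2\right) + u\right) u + 8 = \left(\left(-2 + u\right) + u\right) u + 8 = \left(-2 + 2 u\right) u + 8 = u \left(-2 + 2 u\right) + 8 = 8 + u \left(-2 + 2 u\right)$)
$\left(p{\left(C \right)} + j{\left(-7 \right)}\right) l{\left(6,-4 \right)} = \left(\left(8 - \frac{10}{3} + 2 \left(\frac{5}{3}\right)^{2}\right) - 7\right) \left(12 - 4\right) = \left(\left(8 - \frac{10}{3} + 2 \cdot \frac{25}{9}\right) - 7\right) 8 = \left(\left(8 - \frac{10}{3} + \frac{50}{9}\right) - 7\right) 8 = \left(\frac{92}{9} - 7\right) 8 = \frac{29}{9} \cdot 8 = \frac{232}{9}$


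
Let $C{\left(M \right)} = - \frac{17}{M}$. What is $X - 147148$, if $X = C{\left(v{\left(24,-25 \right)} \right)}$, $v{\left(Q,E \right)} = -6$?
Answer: $- \frac{882871}{6} \approx -1.4715 \cdot 10^{5}$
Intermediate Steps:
$X = \frac{17}{6}$ ($X = - \frac{17}{-6} = \left(-17\right) \left(- \frac{1}{6}\right) = \frac{17}{6} \approx 2.8333$)
$X - 147148 = \frac{17}{6} - 147148 = - \frac{882871}{6}$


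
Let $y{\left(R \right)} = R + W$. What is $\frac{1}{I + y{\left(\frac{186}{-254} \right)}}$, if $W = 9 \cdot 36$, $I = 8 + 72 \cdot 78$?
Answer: $\frac{127}{755303} \approx 0.00016814$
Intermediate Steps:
$I = 5624$ ($I = 8 + 5616 = 5624$)
$W = 324$
$y{\left(R \right)} = 324 + R$ ($y{\left(R \right)} = R + 324 = 324 + R$)
$\frac{1}{I + y{\left(\frac{186}{-254} \right)}} = \frac{1}{5624 + \left(324 + \frac{186}{-254}\right)} = \frac{1}{5624 + \left(324 + 186 \left(- \frac{1}{254}\right)\right)} = \frac{1}{5624 + \left(324 - \frac{93}{127}\right)} = \frac{1}{5624 + \frac{41055}{127}} = \frac{1}{\frac{755303}{127}} = \frac{127}{755303}$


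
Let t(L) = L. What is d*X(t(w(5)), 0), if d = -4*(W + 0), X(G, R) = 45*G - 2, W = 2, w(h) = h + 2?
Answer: -2504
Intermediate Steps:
w(h) = 2 + h
X(G, R) = -2 + 45*G
d = -8 (d = -4*(2 + 0) = -4*2 = -8)
d*X(t(w(5)), 0) = -8*(-2 + 45*(2 + 5)) = -8*(-2 + 45*7) = -8*(-2 + 315) = -8*313 = -2504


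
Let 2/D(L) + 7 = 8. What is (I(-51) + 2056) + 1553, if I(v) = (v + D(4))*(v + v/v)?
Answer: 6059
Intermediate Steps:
D(L) = 2 (D(L) = 2/(-7 + 8) = 2/1 = 2*1 = 2)
I(v) = (1 + v)*(2 + v) (I(v) = (v + 2)*(v + v/v) = (2 + v)*(v + 1) = (2 + v)*(1 + v) = (1 + v)*(2 + v))
(I(-51) + 2056) + 1553 = ((2 + (-51)**2 + 3*(-51)) + 2056) + 1553 = ((2 + 2601 - 153) + 2056) + 1553 = (2450 + 2056) + 1553 = 4506 + 1553 = 6059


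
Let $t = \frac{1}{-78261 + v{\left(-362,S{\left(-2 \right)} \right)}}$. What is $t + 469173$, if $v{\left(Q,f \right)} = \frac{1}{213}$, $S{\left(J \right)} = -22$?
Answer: $\frac{7820922487203}{16669592} \approx 4.6917 \cdot 10^{5}$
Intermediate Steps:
$v{\left(Q,f \right)} = \frac{1}{213}$
$t = - \frac{213}{16669592}$ ($t = \frac{1}{-78261 + \frac{1}{213}} = \frac{1}{- \frac{16669592}{213}} = - \frac{213}{16669592} \approx -1.2778 \cdot 10^{-5}$)
$t + 469173 = - \frac{213}{16669592} + 469173 = \frac{7820922487203}{16669592}$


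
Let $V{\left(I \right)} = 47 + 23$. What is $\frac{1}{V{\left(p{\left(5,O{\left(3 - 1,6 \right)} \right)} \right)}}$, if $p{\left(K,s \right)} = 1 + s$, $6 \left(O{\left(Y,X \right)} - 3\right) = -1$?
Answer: $\frac{1}{70} \approx 0.014286$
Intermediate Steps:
$O{\left(Y,X \right)} = \frac{17}{6}$ ($O{\left(Y,X \right)} = 3 + \frac{1}{6} \left(-1\right) = 3 - \frac{1}{6} = \frac{17}{6}$)
$V{\left(I \right)} = 70$
$\frac{1}{V{\left(p{\left(5,O{\left(3 - 1,6 \right)} \right)} \right)}} = \frac{1}{70}$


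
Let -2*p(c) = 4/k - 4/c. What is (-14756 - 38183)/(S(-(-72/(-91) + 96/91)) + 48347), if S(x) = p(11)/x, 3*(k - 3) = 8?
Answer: -29698779/27122719 ≈ -1.0950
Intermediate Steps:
k = 17/3 (k = 3 + (⅓)*8 = 3 + 8/3 = 17/3 ≈ 5.6667)
p(c) = -6/17 + 2/c (p(c) = -(4/(17/3) - 4/c)/2 = -(4*(3/17) - 4/c)/2 = -(12/17 - 4/c)/2 = -6/17 + 2/c)
S(x) = -32/(187*x) (S(x) = (-6/17 + 2/11)/x = -32/(187*x))
(-14756 - 38183)/(S(-(-72/(-91) + 96/91)) + 48347) = (-14756 - 38183)/(-32*(-1/(-72/(-91) + 96/91))/187 + 48347) = -52939/(-32*(-1/(-72*(-1/91) + 96*(1/91)))/187 + 48347) = -52939/(-32*(-1/(72/91 + 96/91))/187 + 48347) = -52939/(-32/(187*((-1*24/13))) + 48347) = -52939/(-32/(187*(-24/13)) + 48347) = -52939/(-32/187*(-13/24) + 48347) = -52939/(52/561 + 48347) = -52939/27122719/561 = -52939*561/27122719 = -29698779/27122719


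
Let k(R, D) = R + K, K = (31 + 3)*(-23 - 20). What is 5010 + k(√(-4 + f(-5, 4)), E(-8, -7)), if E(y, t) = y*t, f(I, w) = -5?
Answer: 3548 + 3*I ≈ 3548.0 + 3.0*I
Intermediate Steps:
K = -1462 (K = 34*(-43) = -1462)
E(y, t) = t*y
k(R, D) = -1462 + R (k(R, D) = R - 1462 = -1462 + R)
5010 + k(√(-4 + f(-5, 4)), E(-8, -7)) = 5010 + (-1462 + √(-4 - 5)) = 5010 + (-1462 + √(-9)) = 5010 + (-1462 + 3*I) = 3548 + 3*I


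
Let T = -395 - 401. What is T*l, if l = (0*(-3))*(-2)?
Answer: 0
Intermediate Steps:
l = 0 (l = 0*(-2) = 0)
T = -796
T*l = -796*0 = 0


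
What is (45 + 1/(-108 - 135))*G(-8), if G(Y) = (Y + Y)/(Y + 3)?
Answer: 174944/1215 ≈ 143.99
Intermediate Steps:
G(Y) = 2*Y/(3 + Y) (G(Y) = (2*Y)/(3 + Y) = 2*Y/(3 + Y))
(45 + 1/(-108 - 135))*G(-8) = (45 + 1/(-108 - 135))*(2*(-8)/(3 - 8)) = (45 + 1/(-243))*(2*(-8)/(-5)) = (45 - 1/243)*(2*(-8)*(-⅕)) = (10934/243)*(16/5) = 174944/1215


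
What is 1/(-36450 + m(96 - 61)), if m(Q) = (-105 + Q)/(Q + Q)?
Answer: -1/36451 ≈ -2.7434e-5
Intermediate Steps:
m(Q) = (-105 + Q)/(2*Q) (m(Q) = (-105 + Q)/((2*Q)) = (-105 + Q)*(1/(2*Q)) = (-105 + Q)/(2*Q))
1/(-36450 + m(96 - 61)) = 1/(-36450 + (-105 + (96 - 61))/(2*(96 - 61))) = 1/(-36450 + (½)*(-105 + 35)/35) = 1/(-36450 + (½)*(1/35)*(-70)) = 1/(-36450 - 1) = 1/(-36451) = -1/36451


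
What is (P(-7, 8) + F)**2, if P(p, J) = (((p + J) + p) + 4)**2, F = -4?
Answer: 0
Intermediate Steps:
P(p, J) = (4 + J + 2*p)**2 (P(p, J) = (((J + p) + p) + 4)**2 = ((J + 2*p) + 4)**2 = (4 + J + 2*p)**2)
(P(-7, 8) + F)**2 = ((4 + 8 + 2*(-7))**2 - 4)**2 = ((4 + 8 - 14)**2 - 4)**2 = ((-2)**2 - 4)**2 = (4 - 4)**2 = 0**2 = 0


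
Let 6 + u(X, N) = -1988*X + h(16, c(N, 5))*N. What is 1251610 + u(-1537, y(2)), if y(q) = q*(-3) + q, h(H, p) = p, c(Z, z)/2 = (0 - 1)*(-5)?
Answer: 4307120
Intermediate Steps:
c(Z, z) = 10 (c(Z, z) = 2*((0 - 1)*(-5)) = 2*(-1*(-5)) = 2*5 = 10)
y(q) = -2*q (y(q) = -3*q + q = -2*q)
u(X, N) = -6 - 1988*X + 10*N (u(X, N) = -6 + (-1988*X + 10*N) = -6 - 1988*X + 10*N)
1251610 + u(-1537, y(2)) = 1251610 + (-6 - 1988*(-1537) + 10*(-2*2)) = 1251610 + (-6 + 3055556 + 10*(-4)) = 1251610 + (-6 + 3055556 - 40) = 1251610 + 3055510 = 4307120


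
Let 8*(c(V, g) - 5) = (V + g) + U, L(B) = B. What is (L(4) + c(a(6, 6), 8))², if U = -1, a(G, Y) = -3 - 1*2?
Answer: 1369/16 ≈ 85.563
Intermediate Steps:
a(G, Y) = -5 (a(G, Y) = -3 - 2 = -5)
c(V, g) = 39/8 + V/8 + g/8 (c(V, g) = 5 + ((V + g) - 1)/8 = 5 + (-1 + V + g)/8 = 5 + (-⅛ + V/8 + g/8) = 39/8 + V/8 + g/8)
(L(4) + c(a(6, 6), 8))² = (4 + (39/8 + (⅛)*(-5) + (⅛)*8))² = (4 + (39/8 - 5/8 + 1))² = (4 + 21/4)² = (37/4)² = 1369/16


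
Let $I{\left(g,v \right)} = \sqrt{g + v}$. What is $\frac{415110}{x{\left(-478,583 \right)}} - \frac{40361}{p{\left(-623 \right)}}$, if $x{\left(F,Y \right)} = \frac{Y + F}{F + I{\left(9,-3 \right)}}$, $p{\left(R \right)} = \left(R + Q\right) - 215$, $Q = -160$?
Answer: $- \frac{13201433129}{6986} + \frac{27674 \sqrt{6}}{7} \approx -1.88 \cdot 10^{6}$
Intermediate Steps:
$p{\left(R \right)} = -375 + R$ ($p{\left(R \right)} = \left(R - 160\right) - 215 = \left(-160 + R\right) - 215 = -375 + R$)
$x{\left(F,Y \right)} = \frac{F + Y}{F + \sqrt{6}}$ ($x{\left(F,Y \right)} = \frac{Y + F}{F + \sqrt{9 - 3}} = \frac{F + Y}{F + \sqrt{6}}$)
$\frac{415110}{x{\left(-478,583 \right)}} - \frac{40361}{p{\left(-623 \right)}} = \frac{415110}{\frac{1}{-478 + \sqrt{6}} \left(-478 + 583\right)} - \frac{40361}{-375 - 623} = \frac{415110}{\frac{1}{-478 + \sqrt{6}} \cdot 105} - \frac{40361}{-998} = \frac{415110}{105 \frac{1}{-478 + \sqrt{6}}} - - \frac{40361}{998} = 415110 \left(- \frac{478}{105} + \frac{\sqrt{6}}{105}\right) + \frac{40361}{998} = \left(- \frac{13228172}{7} + \frac{27674 \sqrt{6}}{7}\right) + \frac{40361}{998} = - \frac{13201433129}{6986} + \frac{27674 \sqrt{6}}{7}$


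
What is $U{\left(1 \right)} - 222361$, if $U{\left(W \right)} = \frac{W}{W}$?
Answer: $-222360$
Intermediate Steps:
$U{\left(W \right)} = 1$
$U{\left(1 \right)} - 222361 = 1 - 222361 = -222360$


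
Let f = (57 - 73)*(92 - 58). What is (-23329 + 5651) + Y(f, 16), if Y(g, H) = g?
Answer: -18222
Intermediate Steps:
f = -544 (f = -16*34 = -544)
(-23329 + 5651) + Y(f, 16) = (-23329 + 5651) - 544 = -17678 - 544 = -18222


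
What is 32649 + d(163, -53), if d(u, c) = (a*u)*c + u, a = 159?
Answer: -1340789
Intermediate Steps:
d(u, c) = u + 159*c*u (d(u, c) = (159*u)*c + u = 159*c*u + u = u + 159*c*u)
32649 + d(163, -53) = 32649 + 163*(1 + 159*(-53)) = 32649 + 163*(1 - 8427) = 32649 + 163*(-8426) = 32649 - 1373438 = -1340789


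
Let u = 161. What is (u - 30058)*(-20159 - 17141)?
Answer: 1115158100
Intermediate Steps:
(u - 30058)*(-20159 - 17141) = (161 - 30058)*(-20159 - 17141) = -29897*(-37300) = 1115158100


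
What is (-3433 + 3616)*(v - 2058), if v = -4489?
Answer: -1198101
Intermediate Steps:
(-3433 + 3616)*(v - 2058) = (-3433 + 3616)*(-4489 - 2058) = 183*(-6547) = -1198101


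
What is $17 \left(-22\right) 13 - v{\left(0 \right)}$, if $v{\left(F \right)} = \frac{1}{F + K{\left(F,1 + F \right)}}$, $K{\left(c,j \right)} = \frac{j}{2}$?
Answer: $-4864$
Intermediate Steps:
$K{\left(c,j \right)} = \frac{j}{2}$ ($K{\left(c,j \right)} = j \frac{1}{2} = \frac{j}{2}$)
$v{\left(F \right)} = \frac{1}{\frac{1}{2} + \frac{3 F}{2}}$ ($v{\left(F \right)} = \frac{1}{F + \frac{1 + F}{2}} = \frac{1}{F + \left(\frac{1}{2} + \frac{F}{2}\right)} = \frac{1}{\frac{1}{2} + \frac{3 F}{2}}$)
$17 \left(-22\right) 13 - v{\left(0 \right)} = 17 \left(-22\right) 13 - \frac{2}{1 + 3 \cdot 0} = \left(-374\right) 13 - \frac{2}{1 + 0} = -4862 - \frac{2}{1} = -4862 - 2 \cdot 1 = -4862 - 2 = -4864$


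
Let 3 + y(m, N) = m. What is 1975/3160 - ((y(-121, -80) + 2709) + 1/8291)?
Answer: -171416433/66328 ≈ -2584.4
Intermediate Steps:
y(m, N) = -3 + m
1975/3160 - ((y(-121, -80) + 2709) + 1/8291) = 1975/3160 - (((-3 - 121) + 2709) + 1/8291) = 1975*(1/3160) - ((-124 + 2709) + 1/8291) = 5/8 - (2585 + 1/8291) = 5/8 - 1*21432236/8291 = 5/8 - 21432236/8291 = -171416433/66328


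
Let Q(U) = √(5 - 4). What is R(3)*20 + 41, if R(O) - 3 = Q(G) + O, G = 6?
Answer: 181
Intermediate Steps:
Q(U) = 1 (Q(U) = √1 = 1)
R(O) = 4 + O (R(O) = 3 + (1 + O) = 4 + O)
R(3)*20 + 41 = (4 + 3)*20 + 41 = 7*20 + 41 = 140 + 41 = 181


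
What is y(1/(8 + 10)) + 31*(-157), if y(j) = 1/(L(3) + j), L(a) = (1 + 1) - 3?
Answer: -82757/17 ≈ -4868.1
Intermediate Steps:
L(a) = -1 (L(a) = 2 - 3 = -1)
y(j) = 1/(-1 + j)
y(1/(8 + 10)) + 31*(-157) = 1/(-1 + 1/(8 + 10)) + 31*(-157) = 1/(-1 + 1/18) - 4867 = 1/(-17/18) - 4867 = -18/17 - 4867 = -82757/17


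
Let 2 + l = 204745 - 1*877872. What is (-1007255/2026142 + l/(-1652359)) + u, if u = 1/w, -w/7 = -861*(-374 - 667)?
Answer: -1885321845698273267/21005170468162652646 ≈ -0.089755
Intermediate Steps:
l = -673129 (l = -2 + (204745 - 1*877872) = -2 + (204745 - 877872) = -2 - 673127 = -673129)
w = -6274107 (w = -(-6027)*(-374 - 667) = -(-6027)*(-1041) = -7*896301 = -6274107)
u = -1/6274107 (u = 1/(-6274107) = -1/6274107 ≈ -1.5939e-7)
(-1007255/2026142 + l/(-1652359)) + u = (-1007255/2026142 - 673129/(-1652359)) - 1/6274107 = (-1007255*1/2026142 - 673129*(-1/1652359)) - 1/6274107 = (-1007255/2026142 + 673129/1652359) - 1/6274107 = -300491926227/3347913968978 - 1/6274107 = -1885321845698273267/21005170468162652646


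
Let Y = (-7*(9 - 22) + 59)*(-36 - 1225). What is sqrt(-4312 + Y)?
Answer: I*sqrt(193462) ≈ 439.84*I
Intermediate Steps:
Y = -189150 (Y = (-7*(-13) + 59)*(-1261) = (91 + 59)*(-1261) = 150*(-1261) = -189150)
sqrt(-4312 + Y) = sqrt(-4312 - 189150) = sqrt(-193462) = I*sqrt(193462)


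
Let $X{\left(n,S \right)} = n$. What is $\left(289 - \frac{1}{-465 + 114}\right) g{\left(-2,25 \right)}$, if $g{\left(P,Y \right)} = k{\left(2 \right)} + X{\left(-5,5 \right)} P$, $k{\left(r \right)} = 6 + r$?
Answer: $\frac{202880}{39} \approx 5202.1$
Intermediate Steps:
$g{\left(P,Y \right)} = 8 - 5 P$ ($g{\left(P,Y \right)} = \left(6 + 2\right) - 5 P = 8 - 5 P$)
$\left(289 - \frac{1}{-465 + 114}\right) g{\left(-2,25 \right)} = \left(289 - \frac{1}{-465 + 114}\right) \left(8 - -10\right) = \left(289 - \frac{1}{-351}\right) \left(8 + 10\right) = \left(289 - - \frac{1}{351}\right) 18 = \left(289 + \frac{1}{351}\right) 18 = \frac{101440}{351} \cdot 18 = \frac{202880}{39}$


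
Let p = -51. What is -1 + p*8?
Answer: -409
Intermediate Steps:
-1 + p*8 = -1 - 51*8 = -1 - 408 = -409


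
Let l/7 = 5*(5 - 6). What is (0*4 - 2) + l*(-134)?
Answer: 4688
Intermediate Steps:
l = -35 (l = 7*(5*(5 - 6)) = 7*(5*(-1)) = 7*(-5) = -35)
(0*4 - 2) + l*(-134) = (0*4 - 2) - 35*(-134) = (0 - 2) + 4690 = -2 + 4690 = 4688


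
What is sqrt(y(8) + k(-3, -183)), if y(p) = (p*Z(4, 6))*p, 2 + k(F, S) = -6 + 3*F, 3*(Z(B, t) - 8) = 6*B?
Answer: sqrt(1007) ≈ 31.733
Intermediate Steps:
Z(B, t) = 8 + 2*B (Z(B, t) = 8 + (6*B)/3 = 8 + 2*B)
k(F, S) = -8 + 3*F (k(F, S) = -2 + (-6 + 3*F) = -8 + 3*F)
y(p) = 16*p**2 (y(p) = (p*(8 + 2*4))*p = (p*(8 + 8))*p = (p*16)*p = (16*p)*p = 16*p**2)
sqrt(y(8) + k(-3, -183)) = sqrt(16*8**2 + (-8 + 3*(-3))) = sqrt(16*64 + (-8 - 9)) = sqrt(1024 - 17) = sqrt(1007)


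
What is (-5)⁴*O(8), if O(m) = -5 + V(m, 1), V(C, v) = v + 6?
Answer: 1250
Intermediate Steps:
V(C, v) = 6 + v
O(m) = 2 (O(m) = -5 + (6 + 1) = -5 + 7 = 2)
(-5)⁴*O(8) = (-5)⁴*2 = 625*2 = 1250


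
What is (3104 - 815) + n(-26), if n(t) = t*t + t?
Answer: 2939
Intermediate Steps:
n(t) = t + t² (n(t) = t² + t = t + t²)
(3104 - 815) + n(-26) = (3104 - 815) - 26*(1 - 26) = 2289 - 26*(-25) = 2289 + 650 = 2939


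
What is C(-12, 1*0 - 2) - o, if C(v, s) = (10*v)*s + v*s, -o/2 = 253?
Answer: 770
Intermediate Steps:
o = -506 (o = -2*253 = -506)
C(v, s) = 11*s*v (C(v, s) = 10*s*v + s*v = 11*s*v)
C(-12, 1*0 - 2) - o = 11*(1*0 - 2)*(-12) - 1*(-506) = 11*(0 - 2)*(-12) + 506 = 11*(-2)*(-12) + 506 = 264 + 506 = 770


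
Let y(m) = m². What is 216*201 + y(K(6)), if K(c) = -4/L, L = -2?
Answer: 43420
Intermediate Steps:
K(c) = 2 (K(c) = -4/(-2) = -4*(-½) = 2)
216*201 + y(K(6)) = 216*201 + 2² = 43416 + 4 = 43420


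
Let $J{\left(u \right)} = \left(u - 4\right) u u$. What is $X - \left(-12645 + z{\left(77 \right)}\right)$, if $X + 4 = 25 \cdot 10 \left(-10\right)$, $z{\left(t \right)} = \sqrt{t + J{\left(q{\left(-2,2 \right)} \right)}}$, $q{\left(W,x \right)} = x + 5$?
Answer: $10141 - 4 \sqrt{14} \approx 10126.0$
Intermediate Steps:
$q{\left(W,x \right)} = 5 + x$
$J{\left(u \right)} = u^{2} \left(-4 + u\right)$ ($J{\left(u \right)} = \left(-4 + u\right) u u = u \left(-4 + u\right) u = u^{2} \left(-4 + u\right)$)
$z{\left(t \right)} = \sqrt{147 + t}$ ($z{\left(t \right)} = \sqrt{t + \left(5 + 2\right)^{2} \left(-4 + \left(5 + 2\right)\right)} = \sqrt{t + 7^{2} \left(-4 + 7\right)} = \sqrt{t + 49 \cdot 3} = \sqrt{t + 147} = \sqrt{147 + t}$)
$X = -2504$ ($X = -4 + 25 \cdot 10 \left(-10\right) = -4 + 250 \left(-10\right) = -4 - 2500 = -2504$)
$X - \left(-12645 + z{\left(77 \right)}\right) = -2504 + \left(12645 - \sqrt{147 + 77}\right) = -2504 + \left(12645 - \sqrt{224}\right) = -2504 + \left(12645 - 4 \sqrt{14}\right) = 10141 - 4 \sqrt{14}$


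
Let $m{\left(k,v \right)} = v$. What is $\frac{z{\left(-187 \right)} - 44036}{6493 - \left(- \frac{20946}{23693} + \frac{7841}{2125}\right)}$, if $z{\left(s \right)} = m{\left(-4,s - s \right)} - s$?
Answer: $- \frac{2207693008625}{326765862562} \approx -6.7562$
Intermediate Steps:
$z{\left(s \right)} = - s$ ($z{\left(s \right)} = \left(s - s\right) - s = 0 - s = - s$)
$\frac{z{\left(-187 \right)} - 44036}{6493 - \left(- \frac{20946}{23693} + \frac{7841}{2125}\right)} = \frac{\left(-1\right) \left(-187\right) - 44036}{6493 - \left(- \frac{20946}{23693} + \frac{7841}{2125}\right)} = \frac{187 - 44036}{6493 - \frac{141266563}{50347625}} = - \frac{43849}{6493 + \left(\frac{20946}{23693} - \frac{7841}{2125}\right)} = - \frac{43849}{6493 - \frac{141266563}{50347625}} = - \frac{43849}{\frac{326765862562}{50347625}} = \left(-43849\right) \frac{50347625}{326765862562} = - \frac{2207693008625}{326765862562}$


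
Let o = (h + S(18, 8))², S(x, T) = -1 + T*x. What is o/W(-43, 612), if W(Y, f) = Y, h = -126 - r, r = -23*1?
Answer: -1600/43 ≈ -37.209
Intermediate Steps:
r = -23
h = -103 (h = -126 - 1*(-23) = -126 + 23 = -103)
o = 1600 (o = (-103 + (-1 + 8*18))² = (-103 + (-1 + 144))² = (-103 + 143)² = 40² = 1600)
o/W(-43, 612) = 1600/(-43) = 1600*(-1/43) = -1600/43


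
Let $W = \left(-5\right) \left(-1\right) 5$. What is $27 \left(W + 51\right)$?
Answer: $2052$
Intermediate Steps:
$W = 25$ ($W = 5 \cdot 5 = 25$)
$27 \left(W + 51\right) = 27 \left(25 + 51\right) = 27 \cdot 76 = 2052$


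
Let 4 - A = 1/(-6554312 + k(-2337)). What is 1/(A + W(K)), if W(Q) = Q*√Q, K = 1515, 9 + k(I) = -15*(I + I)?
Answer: -11211998376953/9746774416046757497790 + 4246544221544621*√1515/9746774416046757497790 ≈ 1.6957e-5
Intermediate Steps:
k(I) = -9 - 30*I (k(I) = -9 - 15*(I + I) = -9 - 30*I)
A = 25936845/6484211 (A = 4 - 1/(-6554312 + (-9 - 30*(-2337))) = 4 - 1/(-6554312 + (-9 + 70110)) = 4 - 1/(-6554312 + 70101) = 4 - 1/(-6484211) = 4 - 1*(-1/6484211) = 4 + 1/6484211 = 25936845/6484211 ≈ 4.0000)
W(Q) = Q^(3/2)
1/(A + W(K)) = 1/(25936845/6484211 + 1515^(3/2)) = 1/(25936845/6484211 + 1515*√1515)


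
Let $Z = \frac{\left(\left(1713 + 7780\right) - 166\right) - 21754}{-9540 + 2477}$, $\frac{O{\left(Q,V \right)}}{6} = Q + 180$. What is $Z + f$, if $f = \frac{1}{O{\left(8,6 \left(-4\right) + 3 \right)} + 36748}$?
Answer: $\frac{470692115}{267518188} \approx 1.7595$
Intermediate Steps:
$O{\left(Q,V \right)} = 1080 + 6 Q$ ($O{\left(Q,V \right)} = 6 \left(Q + 180\right) = 6 \left(180 + Q\right) = 1080 + 6 Q$)
$Z = \frac{12427}{7063}$ ($Z = \frac{\left(9493 - 166\right) - 21754}{-7063} = \left(9327 - 21754\right) \left(- \frac{1}{7063}\right) = \left(-12427\right) \left(- \frac{1}{7063}\right) = \frac{12427}{7063} \approx 1.7595$)
$f = \frac{1}{37876}$ ($f = \frac{1}{\left(1080 + 6 \cdot 8\right) + 36748} = \frac{1}{\left(1080 + 48\right) + 36748} = \frac{1}{1128 + 36748} = \frac{1}{37876} \approx 2.6402 \cdot 10^{-5}$)
$Z + f = \frac{12427}{7063} + \frac{1}{37876} = \frac{470692115}{267518188}$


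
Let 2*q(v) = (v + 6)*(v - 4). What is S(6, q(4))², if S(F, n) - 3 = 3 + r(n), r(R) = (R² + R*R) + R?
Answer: 36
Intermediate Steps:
r(R) = R + 2*R² (r(R) = (R² + R²) + R = 2*R² + R = R + 2*R²)
q(v) = (-4 + v)*(6 + v)/2 (q(v) = ((v + 6)*(v - 4))/2 = ((6 + v)*(-4 + v))/2 = ((-4 + v)*(6 + v))/2 = (-4 + v)*(6 + v)/2)
S(F, n) = 6 + n*(1 + 2*n) (S(F, n) = 3 + (3 + n*(1 + 2*n)) = 6 + n*(1 + 2*n))
S(6, q(4))² = (6 + (-12 + 4 + (½)*4²)*(1 + 2*(-12 + 4 + (½)*4²)))² = (6 + (-12 + 4 + (½)*16)*(1 + 2*(-12 + 4 + (½)*16)))² = (6 + (-12 + 4 + 8)*(1 + 2*(-12 + 4 + 8)))² = (6 + 0*(1 + 2*0))² = (6 + 0*(1 + 0))² = (6 + 0*1)² = (6 + 0)² = 6² = 36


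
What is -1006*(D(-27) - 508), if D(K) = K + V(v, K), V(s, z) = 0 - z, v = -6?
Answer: 511048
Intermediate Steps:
V(s, z) = -z
D(K) = 0 (D(K) = K - K = 0)
-1006*(D(-27) - 508) = -1006*(0 - 508) = -1006*(-508) = 511048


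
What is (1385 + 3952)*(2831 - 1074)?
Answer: 9377109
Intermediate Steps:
(1385 + 3952)*(2831 - 1074) = 5337*1757 = 9377109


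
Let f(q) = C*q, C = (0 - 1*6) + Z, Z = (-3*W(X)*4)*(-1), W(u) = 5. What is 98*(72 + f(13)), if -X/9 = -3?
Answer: 75852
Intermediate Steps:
X = 27 (X = -9*(-3) = 27)
Z = 60 (Z = (-3*5*4)*(-1) = -15*4*(-1) = -60*(-1) = 60)
C = 54 (C = (0 - 1*6) + 60 = (0 - 6) + 60 = -6 + 60 = 54)
f(q) = 54*q
98*(72 + f(13)) = 98*(72 + 54*13) = 98*(72 + 702) = 98*774 = 75852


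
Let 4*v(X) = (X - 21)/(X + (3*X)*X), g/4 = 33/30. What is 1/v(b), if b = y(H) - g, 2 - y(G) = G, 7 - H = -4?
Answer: -13132/215 ≈ -61.079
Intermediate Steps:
H = 11 (H = 7 - 1*(-4) = 7 + 4 = 11)
y(G) = 2 - G
g = 22/5 (g = 4*(33/30) = 4*(33*(1/30)) = 4*(11/10) = 22/5 ≈ 4.4000)
b = -67/5 (b = (2 - 1*11) - 1*22/5 = (2 - 11) - 22/5 = -9 - 22/5 = -67/5 ≈ -13.400)
v(X) = (-21 + X)/(4*(X + 3*X²)) (v(X) = ((X - 21)/(X + (3*X)*X))/4 = ((-21 + X)/(X + 3*X²))/4 = (-21 + X)/(4*(X + 3*X²)))
1/v(b) = 1/((-21 - 67/5)/(4*(-67/5)*(1 + 3*(-67/5)))) = 1/((¼)*(-5/67)*(-172/5)/(1 - 201/5)) = 1/((¼)*(-5/67)*(-172/5)/(-196/5)) = 1/((¼)*(-5/67)*(-5/196)*(-172/5)) = 1/(-215/13132) = -13132/215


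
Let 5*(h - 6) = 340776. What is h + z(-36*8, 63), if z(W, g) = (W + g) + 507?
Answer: 342216/5 ≈ 68443.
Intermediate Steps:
z(W, g) = 507 + W + g
h = 340806/5 (h = 6 + (1/5)*340776 = 6 + 340776/5 = 340806/5 ≈ 68161.)
h + z(-36*8, 63) = 340806/5 + (507 - 36*8 + 63) = 340806/5 + (507 - 288 + 63) = 340806/5 + 282 = 342216/5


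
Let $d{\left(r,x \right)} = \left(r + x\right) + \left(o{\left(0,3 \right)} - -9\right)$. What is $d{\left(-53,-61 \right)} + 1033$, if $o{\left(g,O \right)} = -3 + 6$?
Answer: $931$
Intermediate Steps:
$o{\left(g,O \right)} = 3$
$d{\left(r,x \right)} = 12 + r + x$ ($d{\left(r,x \right)} = \left(r + x\right) + \left(3 - -9\right) = \left(r + x\right) + \left(3 + 9\right) = \left(r + x\right) + 12 = 12 + r + x$)
$d{\left(-53,-61 \right)} + 1033 = \left(12 - 53 - 61\right) + 1033 = -102 + 1033 = 931$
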